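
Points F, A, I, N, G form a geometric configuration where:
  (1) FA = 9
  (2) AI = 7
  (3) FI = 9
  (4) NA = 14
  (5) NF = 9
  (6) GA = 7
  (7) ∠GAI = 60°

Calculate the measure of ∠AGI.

Step 1: By the law of cosines on triangle GAI: GI² = 7² + 7² − 2·7·7·cos(60°) = 49, so GI = 7.
Step 2: By the inverse law of cosines on triangle AGI: cos(∠AGI) = (7² + 7² − 7²) / (2·7·7) = 49/98 = 0.5, so ∠AGI = 60°.

Therefore, the measure of angle ∠AGI = 60°.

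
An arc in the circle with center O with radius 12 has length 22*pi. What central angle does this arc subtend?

θ = 360 × 22*pi / (2π × 12) = 330° (rearranging arc length formula).

330°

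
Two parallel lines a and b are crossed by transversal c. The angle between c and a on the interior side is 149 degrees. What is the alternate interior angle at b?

Alternate interior angles lie on opposite sides of the transversal, between the parallel lines.
By the alternate interior angle theorem, they are equal: 149 degrees.

149 degrees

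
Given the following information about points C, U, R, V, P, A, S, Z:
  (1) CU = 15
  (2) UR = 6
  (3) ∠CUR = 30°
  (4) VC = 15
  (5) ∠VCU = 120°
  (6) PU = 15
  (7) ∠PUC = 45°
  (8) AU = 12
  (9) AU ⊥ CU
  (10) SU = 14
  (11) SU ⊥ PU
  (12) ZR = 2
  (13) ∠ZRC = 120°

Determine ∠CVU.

Step 1: By the law of cosines on triangle VCU: VU² = 15² + 15² − 2·15·15·cos(120°) = 675, so VU = 15·√3.
Step 2: By the inverse law of cosines on triangle CVU: cos(∠CVU) = (15² + (15·√3)² − 15²) / (2·15·15·√3) = 675/779.42 = 0.866, so ∠CVU = 30°.

Therefore, the measure of angle ∠CVU = 30°.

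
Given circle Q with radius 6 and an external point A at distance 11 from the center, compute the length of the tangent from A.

tangent = √(d² - r²) = √(11² - 6²) = √(121 - 36) = √85 = sqrt(85)

sqrt(85)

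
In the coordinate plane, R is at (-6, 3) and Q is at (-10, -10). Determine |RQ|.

The horizontal distance is |-10 - -6| = 4 and the vertical distance is |-10 - 3| = 13.
By the Pythagorean theorem, d = sqrt(4^2 + 13^2) = sqrt(185).

sqrt(185)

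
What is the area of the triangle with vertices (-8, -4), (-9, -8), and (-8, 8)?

Using the Shoelace formula for a triangle:
Area = (1/2)|x0(y1 - y2) + x1(y2 - y0) + x2(y0 - y1)|
Area = (1/2)|-8(-8 - 8) + -9(8 - -4) + -8(-4 - -8)|
Area = (1/2)|128 + -108 + -32|
Area = (1/2)|-12|
Area = (1/2)(12)
Area = 6

6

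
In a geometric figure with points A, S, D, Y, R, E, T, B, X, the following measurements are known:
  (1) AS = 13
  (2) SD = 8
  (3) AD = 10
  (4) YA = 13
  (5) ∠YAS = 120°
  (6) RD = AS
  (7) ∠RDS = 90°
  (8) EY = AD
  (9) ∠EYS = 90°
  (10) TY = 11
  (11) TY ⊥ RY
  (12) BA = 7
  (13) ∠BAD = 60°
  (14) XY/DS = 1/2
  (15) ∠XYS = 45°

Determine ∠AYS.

Step 1: By the law of cosines on triangle YAS: YS² = 13² + 13² − 2·13·13·cos(120°) = 507, so YS = 13·√3.
Step 2: By the inverse law of cosines on triangle AYS: cos(∠AYS) = (13² + (13·√3)² − 13²) / (2·13·13·√3) = 507/585.43 = 0.866, so ∠AYS = 30°.

Therefore, the measure of angle ∠AYS = 30°.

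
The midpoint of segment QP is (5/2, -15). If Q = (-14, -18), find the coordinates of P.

Using the midpoint formula: M = ((x1 + x2)/2, (y1 + y2)/2)
We know M = (5/2, -15) and Q = (-14, -18)
For x: 5/2 = (-14 + x2)/2, so x2 = 2*5/2 - -14 = 19
For y: -15 = (-18 + y2)/2, so y2 = 2*-15 - -18 = -12
P = (19, -12)

(19, -12)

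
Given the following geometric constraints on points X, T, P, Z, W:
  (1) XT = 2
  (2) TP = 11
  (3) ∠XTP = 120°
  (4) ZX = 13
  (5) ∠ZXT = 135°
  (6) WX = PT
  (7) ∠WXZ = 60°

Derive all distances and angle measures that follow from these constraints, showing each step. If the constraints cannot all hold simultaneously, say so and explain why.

The constraints are consistent.

From the given relations:
  WX = PT = 11

Step 1: From XT = 2, TP = 11, and ∠XTP = 120°, by the law of cosines:
  XP² = XT² + TP² - 2·XT·TP·cos(120°) = 4 + 121 + 22 = 147
  XP = 7·√3

Step 2: From TX = 2, XZ = 13, and ∠TXZ = 135°, by the law of cosines:
  TZ² = TX² + XZ² - 2·TX·XZ·cos(135°) = 4 + 169 + 36.77 = 209.8
  TZ ≈ 14.48

Step 3: From ZX = 13, XW = 11, and ∠ZXW = 60°, by the law of cosines:
  ZW² = ZX² + XW² - 2·ZX·XW·cos(60°) = 169 + 121 - 143 = 147
  ZW = 7·√3

Step 4: From XP = 7·√3, XT = 2, PT = 11, by the inverse law of cosines:
  cos(∠PXT) = (XP² + XT² - PT²) / (2·XP·XT)
  ∠PXT = 51.79°

Step 5: From TX = 2, TZ = 14.48, XZ = 13, by the inverse law of cosines:
  cos(∠XTZ) = (TX² + TZ² - XZ²) / (2·TX·TZ)
  ∠XTZ = 39.4°

Step 6: From PT = 11, PX = 7·√3, TX = 2, by the inverse law of cosines:
  cos(∠TPX) = (PT² + PX² - TX²) / (2·PT·PX)
  ∠TPX = 8.21°

Step 7: From ZT = 14.48, ZX = 13, TX = 2, by the inverse law of cosines:
  cos(∠TZX) = (ZT² + ZX² - TX²) / (2·ZT·ZX)
  ∠TZX = 5.6°

Step 8: From ZW = 7·√3, ZX = 13, WX = 11, by the inverse law of cosines:
  cos(∠WZX) = (ZW² + ZX² - WX²) / (2·ZW·ZX)
  ∠WZX = 51.79°

Step 9: From WX = 11, WZ = 7·√3, XZ = 13, by the inverse law of cosines:
  cos(∠XWZ) = (WX² + WZ² - XZ²) / (2·WX·WZ)
  ∠XWZ = 68.21°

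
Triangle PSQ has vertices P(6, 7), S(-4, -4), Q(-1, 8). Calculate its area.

The Shoelace formula computes the area from vertex coordinates by summing cross products.
For vertices (6,7), (-4,-4), (-1,8):
Signed sum = 6*-4 - -4*7 + -4*8 - -1*-4 + -1*7 - 6*8
= 4 + -36 + -55 = -87
Area = (1/2)|-87| = 87/2.

87/2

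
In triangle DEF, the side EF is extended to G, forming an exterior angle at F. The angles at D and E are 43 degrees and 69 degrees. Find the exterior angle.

The interior angle at F is 180 - 43 - 69 = 68 degrees.
The exterior angle and interior angle at F are supplementary:
Exterior angle = 180 - 68 = 112 degrees.

112 degrees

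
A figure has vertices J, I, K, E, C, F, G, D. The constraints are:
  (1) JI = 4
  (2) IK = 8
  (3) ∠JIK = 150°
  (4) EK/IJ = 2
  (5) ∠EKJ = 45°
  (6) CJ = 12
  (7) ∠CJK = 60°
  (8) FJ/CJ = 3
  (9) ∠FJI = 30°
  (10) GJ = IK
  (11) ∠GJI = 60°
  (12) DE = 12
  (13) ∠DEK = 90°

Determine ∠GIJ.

From the given relations: GJ = IK = 8.
Step 1: By the law of cosines on triangle IJG: IG² = 4² + 8² − 2·4·8·cos(60°) = 48, so IG = 4·√3.
Step 2: By the inverse law of cosines on triangle GIJ: cos(∠GIJ) = ((4·√3)² + 4² − 8²) / (2·4·√3·4) = 0/55.43 = 0, so ∠GIJ = 90°.

Therefore, the measure of angle ∠GIJ = 90°.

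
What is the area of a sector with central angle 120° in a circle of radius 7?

Sector area = π(7²)(1/3) = 49*pi/3

49*pi/3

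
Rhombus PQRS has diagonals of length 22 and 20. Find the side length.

The diagonals of a rhombus bisect each other at right angles.
Half-diagonals: 22/2 = 11 and 20/2 = 10
side = sqrt(11^2 + 10^2)
side = sqrt(121 + 100)
side = sqrt(221)

sqrt(221)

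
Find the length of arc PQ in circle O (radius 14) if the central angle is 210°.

The full circumference is 2πr = 2π(14) = 28*pi.
The arc spans 210° out of 360°, which is a fraction of 7/12.
Arc length = 28*pi × 7/12 = 49*pi/3.

49*pi/3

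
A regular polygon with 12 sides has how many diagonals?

The number of diagonals in an n-gon is n(n - 3)/2.
For n = 12: 12(12 - 3)/2 = 12 × 9 / 2 = 54.

54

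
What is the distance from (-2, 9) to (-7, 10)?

d = sqrt((-7 - -2)^2 + (10 - 9)^2)
d = sqrt(-5^2 + 1^2)
d = sqrt(25 + 1)
d = sqrt(26)

sqrt(26)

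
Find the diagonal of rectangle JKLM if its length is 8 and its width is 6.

d = sqrt(8^2 + 6^2) = sqrt(100) = 10

10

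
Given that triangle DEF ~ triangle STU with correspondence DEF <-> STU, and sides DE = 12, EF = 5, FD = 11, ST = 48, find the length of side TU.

k = 48/12 = 4. TU = 4 * 5 = 20.

20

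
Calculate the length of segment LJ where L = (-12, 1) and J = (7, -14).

d = sqrt((7 - -12)^2 + (-14 - 1)^2)
d = sqrt(19^2 + -15^2)
d = sqrt(361 + 225)
d = sqrt(586)

sqrt(586)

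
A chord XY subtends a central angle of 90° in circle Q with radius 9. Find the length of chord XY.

Chord length = 2r sin(θ/2)
= 2 × 9 × sin(90°/2)
= 2 × 9 × sin(45°)
= 9*sqrt(2)

9*sqrt(2)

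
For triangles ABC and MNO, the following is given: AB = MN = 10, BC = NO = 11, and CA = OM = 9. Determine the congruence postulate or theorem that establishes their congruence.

The given information provides:
AB = MN = 10, BC = NO = 11, and CA = OM = 9
This matches the SSS congruence theorem.
All three pairs of corresponding sides are equal (Side-Side-Side).

SSS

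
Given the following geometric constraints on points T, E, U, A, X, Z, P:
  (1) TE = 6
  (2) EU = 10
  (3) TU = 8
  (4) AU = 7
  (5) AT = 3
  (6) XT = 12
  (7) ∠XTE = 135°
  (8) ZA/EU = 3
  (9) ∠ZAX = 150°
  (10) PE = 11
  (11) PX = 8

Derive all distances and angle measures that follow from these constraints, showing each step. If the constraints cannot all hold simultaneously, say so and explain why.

The constraints are consistent.

From the given relations:
  ZA = 3·EU = 3·10 = 30

Step 1: From ET = 6, TX = 12, and ∠ETX = 135°, by the law of cosines:
  EX² = ET² + TX² - 2·ET·TX·cos(135°) = 36 + 144 + 101.8 = 281.8
  EX ≈ 16.79

Step 2: From TA = 3, TU = 8, AU = 7, by the inverse law of cosines:
  cos(∠ATU) = (TA² + TU² - AU²) / (2·TA·TU)
  ∠ATU = 60°

Step 3: From TE = 6, TU = 8, EU = 10, by the inverse law of cosines:
  cos(∠ETU) = (TE² + TU² - EU²) / (2·TE·TU)
  ∠ETU = 90°

Step 4: From ET = 6, EU = 10, TU = 8, by the inverse law of cosines:
  cos(∠TEU) = (ET² + EU² - TU²) / (2·ET·EU)
  ∠TEU = 53.13°

Step 5: From UA = 7, UT = 8, AT = 3, by the inverse law of cosines:
  cos(∠AUT) = (UA² + UT² - AT²) / (2·UA·UT)
  ∠AUT = 21.79°

Step 6: From UE = 10, UT = 8, ET = 6, by the inverse law of cosines:
  cos(∠EUT) = (UE² + UT² - ET²) / (2·UE·UT)
  ∠EUT = 36.87°

Step 7: From AT = 3, AU = 7, TU = 8, by the inverse law of cosines:
  cos(∠TAU) = (AT² + AU² - TU²) / (2·AT·AU)
  ∠TAU = 98.21°

Step 8: From EP = 11, EX = 16.79, PX = 8, by the inverse law of cosines:
  cos(∠PEX) = (EP² + EX² - PX²) / (2·EP·EX)
  ∠PEX = 23.45°

Step 9: From ET = 6, EX = 16.79, TX = 12, by the inverse law of cosines:
  cos(∠TEX) = (ET² + EX² - TX²) / (2·ET·EX)
  ∠TEX = 30.36°

Step 10: From XE = 16.79, XP = 8, EP = 11, by the inverse law of cosines:
  cos(∠EXP) = (XE² + XP² - EP²) / (2·XE·XP)
  ∠EXP = 33.17°

Step 11: From XE = 16.79, XT = 12, ET = 6, by the inverse law of cosines:
  cos(∠EXT) = (XE² + XT² - ET²) / (2·XE·XT)
  ∠EXT = 14.64°

Step 12: From PE = 11, PX = 8, EX = 16.79, by the inverse law of cosines:
  cos(∠EPX) = (PE² + PX² - EX²) / (2·PE·PX)
  ∠EPX = 123.38°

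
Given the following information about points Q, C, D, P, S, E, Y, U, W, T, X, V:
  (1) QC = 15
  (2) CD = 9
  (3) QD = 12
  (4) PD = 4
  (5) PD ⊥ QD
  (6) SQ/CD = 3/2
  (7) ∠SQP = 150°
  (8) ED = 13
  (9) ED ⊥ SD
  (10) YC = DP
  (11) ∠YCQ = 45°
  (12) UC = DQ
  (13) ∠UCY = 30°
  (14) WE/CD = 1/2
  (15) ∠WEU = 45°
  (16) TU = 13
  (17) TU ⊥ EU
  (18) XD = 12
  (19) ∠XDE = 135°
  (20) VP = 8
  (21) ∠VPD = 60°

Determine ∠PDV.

Step 1: By the law of cosines on triangle DPV: DV² = 4² + 8² − 2·4·8·cos(60°) = 48, so DV = 4·√3.
Step 2: By the inverse law of cosines on triangle PDV: cos(∠PDV) = (4² + (4·√3)² − 8²) / (2·4·4·√3) = 0/55.43 = 0, so ∠PDV = 90°.

Therefore, the measure of angle ∠PDV = 90°.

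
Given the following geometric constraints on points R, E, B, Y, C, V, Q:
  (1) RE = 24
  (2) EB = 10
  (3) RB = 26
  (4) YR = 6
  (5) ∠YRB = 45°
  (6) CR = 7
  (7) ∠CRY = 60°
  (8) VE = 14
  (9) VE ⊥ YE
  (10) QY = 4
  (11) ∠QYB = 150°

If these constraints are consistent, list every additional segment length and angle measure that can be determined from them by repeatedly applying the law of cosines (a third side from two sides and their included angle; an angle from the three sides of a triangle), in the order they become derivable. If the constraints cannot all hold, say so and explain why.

The constraints are consistent. Derivable facts, in order:
After 1 step:
- BY ≈ 22.17
- YC = √43
- ∠BER = 90°
- ∠BRE = 22.62°
- ∠EBR = 67.38°
After 2 steps:
- BQ ≈ 25.71
- ∠BYR = 123.97°
- ∠CYR = 67.59°
- ∠RBY = 11.03°
- ∠RCY = 52.41°
After 3 steps:
- ∠BQY = 25.54°
- ∠QBY = 4.46°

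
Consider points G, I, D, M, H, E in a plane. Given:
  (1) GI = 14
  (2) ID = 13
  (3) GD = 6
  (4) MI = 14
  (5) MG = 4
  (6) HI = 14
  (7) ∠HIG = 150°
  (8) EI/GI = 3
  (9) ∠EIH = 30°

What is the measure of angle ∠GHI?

Step 1: By the law of cosines on triangle HIG: HG² = 14² + 14² − 2·14·14·cos(150°) = 731.48, so HG ≈ 27.05.
Step 2: By the inverse law of cosines on triangle GHI: cos(∠GHI) = (27.05² + 14² − 14²) / (2·27.05·14) = 731.48/757.29 = 0.9659, so ∠GHI = 15°.

Therefore, the measure of angle ∠GHI = 15°.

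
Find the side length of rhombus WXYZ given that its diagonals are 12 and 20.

In a rhombus, the diagonals bisect each other perpendicularly, creating four congruent right triangles.
Each triangle has legs 6 (half of 12) and 10 (half of 20).
The hypotenuse of each right triangle is a side of the rhombus:
side = sqrt(6^2 + 10^2) = sqrt(136) = 2*sqrt(34)

2*sqrt(34)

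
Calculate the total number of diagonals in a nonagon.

The number of diagonals in an n-gon is n(n - 3)/2.
For n = 9: 9(9 - 3)/2 = 9 × 6 / 2 = 27.

27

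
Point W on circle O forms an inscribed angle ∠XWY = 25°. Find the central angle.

The inscribed angle theorem states that a central angle is always twice any inscribed angle that subtends the same arc.
Since the inscribed angle is 25°, the central angle = 2 × 25° = 50°.

50°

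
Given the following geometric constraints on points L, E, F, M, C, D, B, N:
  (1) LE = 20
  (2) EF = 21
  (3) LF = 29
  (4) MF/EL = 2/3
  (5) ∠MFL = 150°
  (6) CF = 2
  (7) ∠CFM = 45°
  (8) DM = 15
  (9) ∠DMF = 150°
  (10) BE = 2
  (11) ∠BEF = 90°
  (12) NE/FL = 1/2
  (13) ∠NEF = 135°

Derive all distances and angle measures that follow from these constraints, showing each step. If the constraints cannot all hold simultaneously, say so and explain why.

The constraints are consistent.

From the given relations:
  MF = 2/3·EL = 2/3·20 ≈ 13.33
  NE = 1/2·FL = 1/2·29 ≈ 14.5

Step 1: From LF = 29, FM = 13.33, and ∠LFM = 150°, by the law of cosines:
  LM² = LF² + FM² - 2·LF·FM·cos(150°) = 841 + 177.8 + 669.7 = 1689
  LM ≈ 41.09

Step 2: From FM = 13.33, MD = 15, and ∠FMD = 150°, by the law of cosines:
  FD² = FM² + MD² - 2·FM·MD·cos(150°) = 177.8 + 225 + 346.4 = 749.2
  FD ≈ 27.37

Step 3: From FE = 21, EB = 2, and ∠FEB = 90°, by the law of cosines:
  FB² = FE² + EB² - 2·FE·EB·cos(90°) = 441 + 4 - 0 = 445
  FB ≈ 21.1

Step 4: From FE = 21, EN = 14.5, and ∠FEN = 135°, by the law of cosines:
  FN² = FE² + EN² - 2·FE·EN·cos(135°) = 441 + 210.2 + 430.6 = 1082
  FN ≈ 32.89

Step 5: From MF = 13.33, FC = 2, and ∠MFC = 45°, by the law of cosines:
  MC² = MF² + FC² - 2·MF·FC·cos(45°) = 177.8 + 4 - 37.71 = 144.1
  MC ≈ 12

Step 6: From LE = 20, LF = 29, EF = 21, by the inverse law of cosines:
  cos(∠ELF) = (LE² + LF² - EF²) / (2·LE·LF)
  ∠ELF = 46.4°

Step 7: From EF = 21, EL = 20, FL = 29, by the inverse law of cosines:
  cos(∠FEL) = (EF² + EL² - FL²) / (2·EF·EL)
  ∠FEL = 90°

Step 8: From FE = 21, FL = 29, EL = 20, by the inverse law of cosines:
  cos(∠EFL) = (FE² + FL² - EL²) / (2·FE·FL)
  ∠EFL = 43.6°

Step 9: From LF = 29, LM = 41.09, FM = 13.33, by the inverse law of cosines:
  cos(∠FLM) = (LF² + LM² - FM²) / (2·LF·LM)
  ∠FLM = 9.34°

Step 10: From FB = 21.1, FE = 21, BE = 2, by the inverse law of cosines:
  cos(∠BFE) = (FB² + FE² - BE²) / (2·FB·FE)
  ∠BFE = 5.44°

Step 11: From FD = 27.37, FM = 13.33, DM = 15, by the inverse law of cosines:
  cos(∠DFM) = (FD² + FM² - DM²) / (2·FD·FM)
  ∠DFM = 15.9°

Step 12: From FE = 21, FN = 32.89, EN = 14.5, by the inverse law of cosines:
  cos(∠EFN) = (FE² + FN² - EN²) / (2·FE·FN)
  ∠EFN = 18.16°

Step 13: From MC = 12, MF = 13.33, CF = 2, by the inverse law of cosines:
  cos(∠CMF) = (MC² + MF² - CF²) / (2·MC·MF)
  ∠CMF = 6.77°

Step 14: From MF = 13.33, ML = 41.09, FL = 29, by the inverse law of cosines:
  cos(∠FML) = (MF² + ML² - FL²) / (2·MF·ML)
  ∠FML = 20.66°

Step 15: From CF = 2, CM = 12, FM = 13.33, by the inverse law of cosines:
  cos(∠FCM) = (CF² + CM² - FM²) / (2·CF·CM)
  ∠FCM = 128.23°

Step 16: From DF = 27.37, DM = 15, FM = 13.33, by the inverse law of cosines:
  cos(∠FDM) = (DF² + DM² - FM²) / (2·DF·DM)
  ∠FDM = 14.1°

Step 17: From BE = 2, BF = 21.1, EF = 21, by the inverse law of cosines:
  cos(∠EBF) = (BE² + BF² - EF²) / (2·BE·BF)
  ∠EBF = 84.56°

Step 18: From NE = 14.5, NF = 32.89, EF = 21, by the inverse law of cosines:
  cos(∠ENF) = (NE² + NF² - EF²) / (2·NE·NF)
  ∠ENF = 26.84°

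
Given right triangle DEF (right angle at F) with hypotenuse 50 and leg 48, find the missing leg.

EF = sqrt(50^2 - 48^2) = sqrt(196) = 14

14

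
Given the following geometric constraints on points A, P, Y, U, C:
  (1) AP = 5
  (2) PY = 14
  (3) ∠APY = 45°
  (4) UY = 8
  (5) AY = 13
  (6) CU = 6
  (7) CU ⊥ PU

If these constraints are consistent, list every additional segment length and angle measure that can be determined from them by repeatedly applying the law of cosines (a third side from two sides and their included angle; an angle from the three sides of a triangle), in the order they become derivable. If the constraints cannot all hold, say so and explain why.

These constraints are not satisfiable: (1), (2) and (3) already determine AY: by the law of cosines AY² = 5² + 14² − 2·5·14·cos(45°) = 122.01, so AY ≈ 11.05, which contradicts (5) AY = 13. No planar figure meets all of them, so nothing further can be derived.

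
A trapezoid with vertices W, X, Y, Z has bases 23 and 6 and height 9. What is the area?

Area of a trapezoid = (base1 + base2) * height / 2
Area = (23 + 6) * 9 / 2
Area = 29 * 9 / 2
Area = 261 / 2
Area = 261/2

261/2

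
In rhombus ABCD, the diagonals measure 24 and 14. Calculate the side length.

In a rhombus, the diagonals bisect each other perpendicularly, creating four congruent right triangles.
Each triangle has legs 12 (half of 24) and 7 (half of 14).
The hypotenuse of each right triangle is a side of the rhombus:
side = sqrt(12^2 + 7^2) = sqrt(193)

sqrt(193)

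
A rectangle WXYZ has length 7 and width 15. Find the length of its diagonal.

A rectangle's diagonal splits it into two right triangles, with the diagonal as the hypotenuse.
By the Pythagorean theorem, d^2 = 7^2 + 15^2 = 274.
Therefore d = sqrt(274).

sqrt(274)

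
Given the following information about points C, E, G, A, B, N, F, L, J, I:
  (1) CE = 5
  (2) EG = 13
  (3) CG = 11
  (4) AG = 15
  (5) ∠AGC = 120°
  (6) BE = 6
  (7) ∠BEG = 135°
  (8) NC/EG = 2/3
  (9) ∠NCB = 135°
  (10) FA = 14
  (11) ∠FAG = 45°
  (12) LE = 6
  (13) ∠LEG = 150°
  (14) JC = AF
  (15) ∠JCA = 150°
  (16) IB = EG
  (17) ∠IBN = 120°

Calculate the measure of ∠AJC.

From the given relations: JC = AF = 14.
Step 1: By the law of cosines on triangle CGA: CA² = 11² + 15² − 2·11·15·cos(120°) = 511, so CA ≈ 22.61.
Step 2: By the law of cosines on triangle JCA: JA² = 14² + 22.61² − 2·14·22.61·cos(150°) = 1255.15, so JA ≈ 35.43.
Step 3: By the inverse law of cosines on triangle AJC: cos(∠AJC) = (35.43² + 14² − 22.61²) / (2·35.43·14) = 940.15/991.99 = 0.9477, so ∠AJC = 18.6°.

Therefore, the measure of angle ∠AJC = 18.6°.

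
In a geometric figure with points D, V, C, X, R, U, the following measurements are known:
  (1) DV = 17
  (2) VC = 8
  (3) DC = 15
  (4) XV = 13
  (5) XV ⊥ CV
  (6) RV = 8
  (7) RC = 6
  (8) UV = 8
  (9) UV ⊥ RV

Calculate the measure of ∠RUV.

Step 1: By the law of cosines on triangle UVR: UR² = 8² + 8² − 2·8·8·cos(90°) = 128, so UR = 8·√2.
Step 2: By the inverse law of cosines on triangle RUV: cos(∠RUV) = ((8·√2)² + 8² − 8²) / (2·8·√2·8) = 128/181.02 = 0.7071, so ∠RUV = 45°.

Therefore, the measure of angle ∠RUV = 45°.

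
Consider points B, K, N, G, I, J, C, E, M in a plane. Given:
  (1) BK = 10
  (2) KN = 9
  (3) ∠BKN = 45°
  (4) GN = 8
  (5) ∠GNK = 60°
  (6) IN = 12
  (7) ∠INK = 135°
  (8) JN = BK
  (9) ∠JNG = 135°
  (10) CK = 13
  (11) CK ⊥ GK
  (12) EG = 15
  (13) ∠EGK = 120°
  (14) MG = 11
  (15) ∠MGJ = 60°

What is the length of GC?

Step 1: By the law of cosines on triangle GNK: GK² = 8² + 9² − 2·8·9·cos(60°) = 73, so GK = √73.
Step 2: By the law of cosines on triangle GKC: GC² = √73² + 13² − 2·√73·13·cos(90°) = 242, so GC = 11·√2.

Therefore, the length of GC = 11·√2.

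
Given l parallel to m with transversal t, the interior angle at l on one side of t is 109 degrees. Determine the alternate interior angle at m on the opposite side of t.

Alternate interior angles lie on opposite sides of the transversal, between the parallel lines.
By the alternate interior angle theorem, they are equal: 109 degrees.

109 degrees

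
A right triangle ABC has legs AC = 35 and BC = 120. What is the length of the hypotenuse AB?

AB = sqrt(35^2 + 120^2) = sqrt(15625) = 125

125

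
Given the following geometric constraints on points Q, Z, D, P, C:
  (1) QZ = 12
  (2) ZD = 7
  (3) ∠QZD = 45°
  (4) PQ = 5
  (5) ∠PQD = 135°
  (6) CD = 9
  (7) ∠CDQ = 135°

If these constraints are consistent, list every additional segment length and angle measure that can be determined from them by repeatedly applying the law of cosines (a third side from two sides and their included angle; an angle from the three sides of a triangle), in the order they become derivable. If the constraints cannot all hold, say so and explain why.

The constraints are consistent. Derivable facts, in order:
After 1 step:
- QD ≈ 8.61
After 2 steps:
- DP ≈ 12.65
- QC ≈ 16.27
- ∠DQZ = 35.07°
- ∠QDZ = 99.93°
After 3 steps:
- ∠CQD = 23.02°
- ∠DCQ = 21.98°
- ∠DPQ = 28.78°
- ∠PDQ = 16.22°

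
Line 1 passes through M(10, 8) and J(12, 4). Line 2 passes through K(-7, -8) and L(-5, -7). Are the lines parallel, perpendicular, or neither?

Slope of line 1: m1 = (4 - 8)/(12 - 10) = -4/2 = -2
Slope of line 2: m2 = (-7 - -8)/(-5 - -7) = 1/2 = 1/2
m1 * m2 = (-2) * (1/2) = -1 = -1, so the lines are perpendicular.

Perpendicular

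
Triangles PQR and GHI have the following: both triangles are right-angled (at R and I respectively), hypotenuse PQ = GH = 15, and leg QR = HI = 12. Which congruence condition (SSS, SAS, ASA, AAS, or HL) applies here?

The given information matches HL: The hypotenuse and one leg of two right triangles are equal (Hypotenuse-Leg).

HL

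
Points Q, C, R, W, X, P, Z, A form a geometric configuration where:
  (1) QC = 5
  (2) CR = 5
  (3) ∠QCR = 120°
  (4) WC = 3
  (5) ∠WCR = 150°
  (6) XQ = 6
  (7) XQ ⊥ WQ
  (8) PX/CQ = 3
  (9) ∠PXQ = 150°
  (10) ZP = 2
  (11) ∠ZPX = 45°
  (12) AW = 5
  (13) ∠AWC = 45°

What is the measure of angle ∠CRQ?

Step 1: By the law of cosines on triangle RCQ: RQ² = 5² + 5² − 2·5·5·cos(120°) = 75, so RQ = 5·√3.
Step 2: By the inverse law of cosines on triangle CRQ: cos(∠CRQ) = (5² + (5·√3)² − 5²) / (2·5·5·√3) = 75/86.6 = 0.866, so ∠CRQ = 30°.

Therefore, the measure of angle ∠CRQ = 30°.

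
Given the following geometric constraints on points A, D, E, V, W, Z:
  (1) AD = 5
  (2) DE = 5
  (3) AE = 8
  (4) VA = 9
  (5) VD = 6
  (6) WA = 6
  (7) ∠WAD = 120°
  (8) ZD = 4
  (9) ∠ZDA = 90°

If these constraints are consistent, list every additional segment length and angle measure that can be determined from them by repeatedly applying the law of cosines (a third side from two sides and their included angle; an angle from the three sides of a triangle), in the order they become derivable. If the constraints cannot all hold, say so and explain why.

The constraints are consistent. Derivable facts, in order:
After 1 step:
- AZ = √41
- DW = √91
- ∠ADE = 106.26°
- ∠ADV = 109.47°
- ∠AED = 36.87°
- ∠AVD = 31.59°
- ∠DAE = 36.87°
- ∠DAV = 38.94°
After 2 steps:
- ∠ADW = 33°
- ∠AWD = 27°
- ∠AZD = 51.34°
- ∠DAZ = 38.66°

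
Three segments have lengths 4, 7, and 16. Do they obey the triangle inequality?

The longest side is 16. The other two sides sum to 4 + 7 = 11.
Since 11 ≤ 16, the two shorter sides cannot reach around to close the triangle.

No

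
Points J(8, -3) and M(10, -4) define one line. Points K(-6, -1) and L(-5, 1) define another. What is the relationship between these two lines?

Slope of line 1: m1 = (-4 - -3)/(10 - 8) = -1/2 = -1/2
Slope of line 2: m2 = (1 - -1)/(-5 - -6) = 2/1 = 2
Two lines are perpendicular when the product of their slopes is -1 (negative reciprocals).
m1 * m2 = (-1/2) * (2) = -1, confirming perpendicularity.

Perpendicular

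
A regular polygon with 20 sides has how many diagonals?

Total line segments between 20 vertices = C(20,2) = 190.
Subtract the 20 sides: 190 - 20 = 170 diagonals.

170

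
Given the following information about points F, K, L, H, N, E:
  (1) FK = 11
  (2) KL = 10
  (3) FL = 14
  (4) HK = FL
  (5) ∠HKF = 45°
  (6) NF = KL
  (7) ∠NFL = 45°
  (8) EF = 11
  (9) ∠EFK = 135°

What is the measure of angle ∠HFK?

From the given relations: HK = FL = 14.
Step 1: By the law of cosines on triangle FKH: FH² = 11² + 14² − 2·11·14·cos(45°) = 99.21, so FH ≈ 9.96.
Step 2: By the inverse law of cosines on triangle HFK: cos(∠HFK) = (9.96² + 11² − 14²) / (2·9.96·11) = 24.21/219.13 = 0.1105, so ∠HFK = 83.66°.

Therefore, the measure of angle ∠HFK = 83.66°.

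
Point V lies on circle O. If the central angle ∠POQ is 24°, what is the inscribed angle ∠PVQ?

By the inscribed angle theorem, the inscribed angle is half the central angle.
Inscribed angle = 24° / 2 = 12°

12°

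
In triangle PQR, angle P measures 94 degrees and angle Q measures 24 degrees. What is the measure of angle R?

angle R = 180 - 94 - 24 = 62 degrees.

62 degrees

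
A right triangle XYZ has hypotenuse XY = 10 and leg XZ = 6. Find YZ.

By the Pythagorean theorem: YZ^2 = XY^2 - XZ^2
YZ^2 = 10^2 - 6^2 = 100 - 36 = 64
YZ = sqrt(64) = 8

8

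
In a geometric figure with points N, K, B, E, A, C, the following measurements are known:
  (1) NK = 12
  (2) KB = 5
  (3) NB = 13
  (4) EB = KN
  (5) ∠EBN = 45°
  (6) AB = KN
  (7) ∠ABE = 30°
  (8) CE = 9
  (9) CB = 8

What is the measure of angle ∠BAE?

From the given relations: AB = KN = 12; EB = KN = 12.
Step 1: By the law of cosines on triangle ABE: AE² = 12² + 12² − 2·12·12·cos(30°) = 38.58, so AE ≈ 6.21.
Step 2: By the inverse law of cosines on triangle BAE: cos(∠BAE) = (12² + 6.21² − 12²) / (2·12·6.21) = 38.58/149.08 = 0.2588, so ∠BAE = 75°.

Therefore, the measure of angle ∠BAE = 75°.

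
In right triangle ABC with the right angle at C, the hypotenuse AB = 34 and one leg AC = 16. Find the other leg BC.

By the Pythagorean theorem: BC^2 = AB^2 - AC^2
BC^2 = 34^2 - 16^2 = 1156 - 256 = 900
BC = sqrt(900) = 30

30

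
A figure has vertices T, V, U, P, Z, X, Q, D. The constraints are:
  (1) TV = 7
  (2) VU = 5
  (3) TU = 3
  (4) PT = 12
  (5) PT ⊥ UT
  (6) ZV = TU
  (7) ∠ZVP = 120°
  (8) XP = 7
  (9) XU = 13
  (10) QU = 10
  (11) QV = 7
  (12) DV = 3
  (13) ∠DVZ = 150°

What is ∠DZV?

From the given relations: ZV = TU = 3.
Step 1: By the law of cosines on triangle ZVD: ZD² = 3² + 3² − 2·3·3·cos(150°) = 33.59, so ZD ≈ 5.8.
Step 2: By the inverse law of cosines on triangle DZV: cos(∠DZV) = (5.8² + 3² − 3²) / (2·5.8·3) = 33.59/34.77 = 0.9659, so ∠DZV = 15°.

Therefore, the measure of angle ∠DZV = 15°.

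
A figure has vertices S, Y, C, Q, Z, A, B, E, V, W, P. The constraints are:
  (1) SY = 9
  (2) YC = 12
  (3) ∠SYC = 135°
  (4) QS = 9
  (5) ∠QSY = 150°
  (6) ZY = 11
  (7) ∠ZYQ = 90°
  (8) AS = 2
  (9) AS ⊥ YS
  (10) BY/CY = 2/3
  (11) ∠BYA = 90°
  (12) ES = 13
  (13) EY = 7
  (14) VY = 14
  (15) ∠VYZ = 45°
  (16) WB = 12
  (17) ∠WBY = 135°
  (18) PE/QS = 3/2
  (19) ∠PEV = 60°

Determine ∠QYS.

Step 1: By the law of cosines on triangle YSQ: YQ² = 9² + 9² − 2·9·9·cos(150°) = 302.3, so YQ ≈ 17.39.
Step 2: By the inverse law of cosines on triangle QYS: cos(∠QYS) = (17.39² + 9² − 9²) / (2·17.39·9) = 302.3/312.96 = 0.9659, so ∠QYS = 15°.

Therefore, the measure of angle ∠QYS = 15°.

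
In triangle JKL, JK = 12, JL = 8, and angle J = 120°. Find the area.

Area = (1/2)(12)(8) sin(120°) = (1/2)(12)(8)(sqrt(3)/2) = 24*sqrt(3)

24*sqrt(3)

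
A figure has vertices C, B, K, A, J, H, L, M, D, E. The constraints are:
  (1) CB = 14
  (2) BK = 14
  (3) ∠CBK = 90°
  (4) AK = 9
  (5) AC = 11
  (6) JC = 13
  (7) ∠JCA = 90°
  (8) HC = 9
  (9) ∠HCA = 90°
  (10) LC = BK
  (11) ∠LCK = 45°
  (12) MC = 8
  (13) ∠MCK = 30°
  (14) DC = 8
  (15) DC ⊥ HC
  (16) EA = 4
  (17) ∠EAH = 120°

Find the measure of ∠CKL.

From the given relations: LC = BK = 14.
Step 1: By the law of cosines on triangle KBC: KC² = 14² + 14² − 2·14·14·cos(90°) = 392, so KC = 14·√2.
Step 2: By the law of cosines on triangle KCL: KL² = (14·√2)² + 14² − 2·14·√2·14·cos(45°) = 196, so KL = 14.
Step 3: By the inverse law of cosines on triangle CKL: cos(∠CKL) = ((14·√2)² + 14² − 14²) / (2·14·√2·14) = 392/554.37 = 0.7071, so ∠CKL = 45°.

Therefore, the measure of angle ∠CKL = 45°.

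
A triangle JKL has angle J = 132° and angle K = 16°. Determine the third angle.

Let angle L = x. Then 132 + 16 + x = 180.
x = 180 - 148 = 32 degrees.

32 degrees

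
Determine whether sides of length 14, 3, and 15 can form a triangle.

Yes.
The triangle inequality requires that the sum of any two sides exceeds the third.
Here 3 + 14 = 17 > 15, so the condition is met.

Yes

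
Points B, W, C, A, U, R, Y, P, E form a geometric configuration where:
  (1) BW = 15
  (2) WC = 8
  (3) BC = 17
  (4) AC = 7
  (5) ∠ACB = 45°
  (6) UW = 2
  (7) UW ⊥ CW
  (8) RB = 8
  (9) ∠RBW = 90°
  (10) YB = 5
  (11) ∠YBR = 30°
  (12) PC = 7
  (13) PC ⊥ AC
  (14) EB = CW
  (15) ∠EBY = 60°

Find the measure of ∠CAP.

Step 1: By the law of cosines on triangle ACP: AP² = 7² + 7² − 2·7·7·cos(90°) = 98, so AP = 7·√2.
Step 2: By the inverse law of cosines on triangle CAP: cos(∠CAP) = (7² + (7·√2)² − 7²) / (2·7·7·√2) = 98/138.59 = 0.7071, so ∠CAP = 45°.

Therefore, the measure of angle ∠CAP = 45°.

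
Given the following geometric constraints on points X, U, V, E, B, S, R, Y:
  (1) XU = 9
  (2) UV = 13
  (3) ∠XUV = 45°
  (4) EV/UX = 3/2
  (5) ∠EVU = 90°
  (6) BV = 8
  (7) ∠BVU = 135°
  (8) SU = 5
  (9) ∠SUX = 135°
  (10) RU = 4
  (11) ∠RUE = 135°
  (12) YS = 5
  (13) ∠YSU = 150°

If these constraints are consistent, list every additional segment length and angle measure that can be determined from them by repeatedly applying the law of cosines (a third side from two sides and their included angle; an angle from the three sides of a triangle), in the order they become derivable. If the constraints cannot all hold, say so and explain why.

The constraints are consistent. Derivable facts, in order:
After 1 step:
- UB ≈ 19.5
- UE ≈ 18.74
- UY ≈ 9.66
- XS ≈ 13.02
- XV ≈ 9.19
After 2 steps:
- ER ≈ 21.75
- ∠BUV = 16.87°
- ∠EUV = 46.08°
- ∠SUY = 15°
- ∠SXU = 15.75°
- ∠SYU = 15°
- ∠UBV = 28.13°
- ∠UEV = 43.92°
- ∠USX = 29.25°
- ∠UVX = 43.8°
- ∠UXV = 91.2°
After 3 steps:
- ∠ERU = 37.53°
- ∠REU = 7.47°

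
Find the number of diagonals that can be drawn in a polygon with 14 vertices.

Each of the 14 vertices connects to 11 non-adjacent vertices via diagonals.
Total connections = 14 × 11 = 154, but each diagonal is counted twice.
Number of diagonals = 154 / 2 = 77.

77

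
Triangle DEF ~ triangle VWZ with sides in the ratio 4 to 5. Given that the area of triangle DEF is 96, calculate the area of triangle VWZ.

The ratio of areas of similar triangles = (side ratio)^2.
Side ratio = 4:5, so area ratio = 16:25.
Area of VWZ / Area of DEF = 25/16
Area of VWZ = 96 * 25/16 = 150

150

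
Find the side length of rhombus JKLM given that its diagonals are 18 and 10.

In a rhombus, the diagonals bisect each other perpendicularly, creating four congruent right triangles.
Each triangle has legs 9 (half of 18) and 5 (half of 10).
The hypotenuse of each right triangle is a side of the rhombus:
side = sqrt(9^2 + 5^2) = sqrt(106)

sqrt(106)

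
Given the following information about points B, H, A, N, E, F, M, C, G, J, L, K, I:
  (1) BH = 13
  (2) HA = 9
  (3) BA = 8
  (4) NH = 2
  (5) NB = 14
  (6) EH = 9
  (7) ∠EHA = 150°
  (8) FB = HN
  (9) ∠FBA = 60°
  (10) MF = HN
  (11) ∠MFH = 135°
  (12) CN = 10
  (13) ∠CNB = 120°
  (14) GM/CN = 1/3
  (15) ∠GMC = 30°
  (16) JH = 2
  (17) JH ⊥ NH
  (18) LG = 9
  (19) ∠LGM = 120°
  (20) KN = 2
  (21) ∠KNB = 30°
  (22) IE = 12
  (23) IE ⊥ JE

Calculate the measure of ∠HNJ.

Step 1: By the law of cosines on triangle NHJ: NJ² = 2² + 2² − 2·2·2·cos(90°) = 8, so NJ = 2·√2.
Step 2: By the inverse law of cosines on triangle HNJ: cos(∠HNJ) = (2² + (2·√2)² − 2²) / (2·2·2·√2) = 8/11.31 = 0.7071, so ∠HNJ = 45°.

Therefore, the measure of angle ∠HNJ = 45°.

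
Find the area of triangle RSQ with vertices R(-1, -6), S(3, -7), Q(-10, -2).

Using the Shoelace formula for a triangle:
Area = (1/2)|x0(y1 - y2) + x1(y2 - y0) + x2(y0 - y1)|
Area = (1/2)|-1(-7 - -2) + 3(-2 - -6) + -10(-6 - -7)|
Area = (1/2)|5 + 12 + -10|
Area = (1/2)|7|
Area = (1/2)(7)
Area = 7/2

7/2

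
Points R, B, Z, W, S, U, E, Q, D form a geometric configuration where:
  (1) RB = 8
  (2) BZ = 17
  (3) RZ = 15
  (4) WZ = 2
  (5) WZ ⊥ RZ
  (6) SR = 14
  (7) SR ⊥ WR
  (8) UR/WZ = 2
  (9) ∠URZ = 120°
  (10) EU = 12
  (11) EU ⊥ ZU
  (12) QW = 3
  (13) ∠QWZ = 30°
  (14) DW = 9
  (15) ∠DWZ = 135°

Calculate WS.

Step 1: By the law of cosines on triangle RZW: RW² = 15² + 2² − 2·15·2·cos(90°) = 229, so RW ≈ 15.13.
Step 2: By the law of cosines on triangle WRS: WS² = 15.13² + 14² − 2·15.13·14·cos(90°) = 425, so WS = 5·√17.

Therefore, the length of WS = 5·√17.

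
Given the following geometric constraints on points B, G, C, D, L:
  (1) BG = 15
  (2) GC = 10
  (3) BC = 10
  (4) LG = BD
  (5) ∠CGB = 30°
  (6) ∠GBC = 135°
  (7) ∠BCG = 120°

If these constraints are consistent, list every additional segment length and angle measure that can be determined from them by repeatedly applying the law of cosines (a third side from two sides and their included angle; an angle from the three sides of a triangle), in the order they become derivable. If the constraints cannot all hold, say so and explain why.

These constraints are not satisfiable: (5), (6) and (7) are the three interior angles of triangle CGB, which must sum to 180°, but 30° + 135° + 120° = 285°. No planar figure meets all of them, so nothing further can be derived.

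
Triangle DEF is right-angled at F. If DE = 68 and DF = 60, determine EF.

EF = sqrt(68^2 - 60^2) = sqrt(1024) = 32

32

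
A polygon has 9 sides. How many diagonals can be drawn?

Each of the 9 vertices connects to 6 non-adjacent vertices via diagonals.
Total connections = 9 × 6 = 54, but each diagonal is counted twice.
Number of diagonals = 54 / 2 = 27.

27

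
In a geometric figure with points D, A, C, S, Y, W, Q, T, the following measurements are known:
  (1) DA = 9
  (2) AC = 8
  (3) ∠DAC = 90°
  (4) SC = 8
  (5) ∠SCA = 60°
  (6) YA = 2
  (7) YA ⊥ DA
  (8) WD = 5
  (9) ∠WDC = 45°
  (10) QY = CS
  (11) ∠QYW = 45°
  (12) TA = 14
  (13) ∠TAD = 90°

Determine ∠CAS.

Step 1: By the law of cosines on triangle ACS: AS² = 8² + 8² − 2·8·8·cos(60°) = 64, so AS = 8.
Step 2: By the inverse law of cosines on triangle CAS: cos(∠CAS) = (8² + 8² − 8²) / (2·8·8) = 64/128 = 0.5, so ∠CAS = 60°.

Therefore, the measure of angle ∠CAS = 60°.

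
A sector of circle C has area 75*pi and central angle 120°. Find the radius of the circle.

Sector area A = πr² × θ/360, so r² = 360A / (πθ).
r² = 360 × 75*pi / (π × 120)
r² = 225
r = 15

15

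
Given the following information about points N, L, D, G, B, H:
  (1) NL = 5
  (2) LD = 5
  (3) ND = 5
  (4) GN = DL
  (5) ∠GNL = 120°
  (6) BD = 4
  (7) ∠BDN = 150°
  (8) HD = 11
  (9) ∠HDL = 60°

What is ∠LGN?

From the given relations: GN = DL = 5.
Step 1: By the law of cosines on triangle GNL: GL² = 5² + 5² − 2·5·5·cos(120°) = 75, so GL = 5·√3.
Step 2: By the inverse law of cosines on triangle LGN: cos(∠LGN) = ((5·√3)² + 5² − 5²) / (2·5·√3·5) = 75/86.6 = 0.866, so ∠LGN = 30°.

Therefore, the measure of angle ∠LGN = 30°.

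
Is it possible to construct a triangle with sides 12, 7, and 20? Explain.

No.
The triangle inequality is violated: 12 + 7 = 19 ≤ 20.
These lengths cannot form a triangle.

No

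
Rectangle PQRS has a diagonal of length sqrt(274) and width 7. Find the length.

The diagonal of a rectangle forms a right triangle with the two sides.
Rearranging the Pythagorean theorem: missing side = sqrt(d^2 - known^2).
= sqrt(274 - 49) = sqrt(225) = 15.

15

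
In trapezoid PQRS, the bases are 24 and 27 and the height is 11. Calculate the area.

A trapezoid's area equals the midsegment times the height.
The midsegment is (24 + 27) / 2 = 51/2.
Area = 51/2 * 11 = 561/2.

561/2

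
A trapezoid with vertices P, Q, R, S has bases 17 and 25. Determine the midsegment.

The midsegment (median) of a trapezoid connects the midpoints of the non-parallel sides.
Its length is the average of the two bases: (17 + 25) / 2 = 21.

21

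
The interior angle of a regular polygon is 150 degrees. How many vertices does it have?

Each interior angle of a regular n-gon is (n - 2) * 180 / n.
Setting this equal to 150:
(n - 2) * 180 / n = 150
Each exterior angle = 180 - 150 = 30 degrees.
Since exterior angles sum to 360: n = 360 / 30 = 12.

12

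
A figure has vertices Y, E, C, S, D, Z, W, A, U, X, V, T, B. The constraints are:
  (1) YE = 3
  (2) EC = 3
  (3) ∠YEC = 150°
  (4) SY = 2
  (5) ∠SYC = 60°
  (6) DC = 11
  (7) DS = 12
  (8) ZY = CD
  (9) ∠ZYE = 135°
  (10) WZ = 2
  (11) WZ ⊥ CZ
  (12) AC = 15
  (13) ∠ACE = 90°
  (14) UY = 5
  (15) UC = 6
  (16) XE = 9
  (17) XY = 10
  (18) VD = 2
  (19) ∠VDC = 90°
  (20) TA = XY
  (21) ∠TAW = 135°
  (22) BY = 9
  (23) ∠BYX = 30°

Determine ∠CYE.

Step 1: By the law of cosines on triangle YEC: YC² = 3² + 3² − 2·3·3·cos(150°) = 33.59, so YC ≈ 5.8.
Step 2: By the inverse law of cosines on triangle CYE: cos(∠CYE) = (5.8² + 3² − 3²) / (2·5.8·3) = 33.59/34.77 = 0.9659, so ∠CYE = 15°.

Therefore, the measure of angle ∠CYE = 15°.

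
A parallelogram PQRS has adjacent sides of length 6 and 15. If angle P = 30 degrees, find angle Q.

Opposite sides of a parallelogram are parallel, so consecutive angles form co-interior angles on a transversal.
Co-interior angles sum to 180°, giving angle Q = 180 - 30 = 150 degrees.

150 degrees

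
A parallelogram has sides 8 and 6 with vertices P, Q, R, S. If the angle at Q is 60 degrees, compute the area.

Area = a * b * sin(theta)
Area = 8 * 6 * sin(60 degrees)
Area = 48 * sqrt(3)/2
Area = 24*sqrt(3)

24*sqrt(3)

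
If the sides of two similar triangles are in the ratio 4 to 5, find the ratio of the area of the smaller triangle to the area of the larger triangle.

Area scales with the square of linear dimensions. If every length is multiplied by 4/5, then the area is multiplied by (4/5)^2 = 16/25.
The area ratio is 16:25.

16:25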